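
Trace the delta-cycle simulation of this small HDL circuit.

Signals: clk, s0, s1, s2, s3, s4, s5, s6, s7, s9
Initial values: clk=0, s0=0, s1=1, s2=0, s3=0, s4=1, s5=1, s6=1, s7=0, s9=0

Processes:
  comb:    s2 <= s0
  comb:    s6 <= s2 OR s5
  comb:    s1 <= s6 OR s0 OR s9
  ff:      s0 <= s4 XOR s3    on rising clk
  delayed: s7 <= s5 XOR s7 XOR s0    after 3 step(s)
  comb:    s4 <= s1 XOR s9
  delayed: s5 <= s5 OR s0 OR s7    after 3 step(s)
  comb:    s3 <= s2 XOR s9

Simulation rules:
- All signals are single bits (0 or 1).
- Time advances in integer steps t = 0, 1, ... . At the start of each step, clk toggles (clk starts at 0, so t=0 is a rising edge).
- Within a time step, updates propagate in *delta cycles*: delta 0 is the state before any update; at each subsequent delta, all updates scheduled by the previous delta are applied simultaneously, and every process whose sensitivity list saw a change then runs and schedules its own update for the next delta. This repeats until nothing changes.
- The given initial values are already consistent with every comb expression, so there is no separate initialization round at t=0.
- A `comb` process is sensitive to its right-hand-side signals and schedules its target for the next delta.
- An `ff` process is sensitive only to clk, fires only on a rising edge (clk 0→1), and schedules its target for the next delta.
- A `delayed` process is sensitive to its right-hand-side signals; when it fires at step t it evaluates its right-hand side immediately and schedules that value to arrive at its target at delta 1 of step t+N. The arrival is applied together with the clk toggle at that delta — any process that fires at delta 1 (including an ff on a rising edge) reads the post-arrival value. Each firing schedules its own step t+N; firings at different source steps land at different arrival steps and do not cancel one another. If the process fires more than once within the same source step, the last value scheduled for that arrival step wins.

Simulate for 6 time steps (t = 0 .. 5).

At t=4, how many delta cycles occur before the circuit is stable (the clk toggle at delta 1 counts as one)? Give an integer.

4

t0.Δ0 s1=1 s2=0 s0=0 s4=1 s3=0 s7=0 clk=0 s5=1 s6=1 s9=0
t0.Δ1 s1=1 s2=0 s0=0 s4=1 s3=0 s7=0 clk=1 s5=1 s6=1 s9=0
t0.Δ2 s1=1 s2=0 s0=1 s4=1 s3=0 s7=0 clk=1 s5=1 s6=1 s9=0
t0.Δ3 s1=1 s2=1 s0=1 s4=1 s3=0 s7=0 clk=1 s5=1 s6=1 s9=0
t0.Δ4 s1=1 s2=1 s0=1 s4=1 s3=1 s7=0 clk=1 s5=1 s6=1 s9=0
t1.Δ0 s1=1 s2=1 s0=1 s4=1 s3=1 s7=0 clk=1 s5=1 s6=1 s9=0
t1.Δ1 s1=1 s2=1 s0=1 s4=1 s3=1 s7=0 clk=0 s5=1 s6=1 s9=0
t2.Δ0 s1=1 s2=1 s0=1 s4=1 s3=1 s7=0 clk=0 s5=1 s6=1 s9=0
t2.Δ1 s1=1 s2=1 s0=1 s4=1 s3=1 s7=0 clk=1 s5=1 s6=1 s9=0
t2.Δ2 s1=1 s2=1 s0=0 s4=1 s3=1 s7=0 clk=1 s5=1 s6=1 s9=0
t2.Δ3 s1=1 s2=0 s0=0 s4=1 s3=1 s7=0 clk=1 s5=1 s6=1 s9=0
t2.Δ4 s1=1 s2=0 s0=0 s4=1 s3=0 s7=0 clk=1 s5=1 s6=1 s9=0
t3.Δ0 s1=1 s2=0 s0=0 s4=1 s3=0 s7=0 clk=1 s5=1 s6=1 s9=0
t3.Δ1 s1=1 s2=0 s0=0 s4=1 s3=0 s7=0 clk=0 s5=1 s6=1 s9=0
t4.Δ0 s1=1 s2=0 s0=0 s4=1 s3=0 s7=0 clk=0 s5=1 s6=1 s9=0
t4.Δ1 s1=1 s2=0 s0=0 s4=1 s3=0 s7=0 clk=1 s5=1 s6=1 s9=0
t4.Δ2 s1=1 s2=0 s0=1 s4=1 s3=0 s7=0 clk=1 s5=1 s6=1 s9=0
t4.Δ3 s1=1 s2=1 s0=1 s4=1 s3=0 s7=0 clk=1 s5=1 s6=1 s9=0
t4.Δ4 s1=1 s2=1 s0=1 s4=1 s3=1 s7=0 clk=1 s5=1 s6=1 s9=0
t5.Δ0 s1=1 s2=1 s0=1 s4=1 s3=1 s7=0 clk=1 s5=1 s6=1 s9=0
t5.Δ1 s1=1 s2=1 s0=1 s4=1 s3=1 s7=1 clk=0 s5=1 s6=1 s9=0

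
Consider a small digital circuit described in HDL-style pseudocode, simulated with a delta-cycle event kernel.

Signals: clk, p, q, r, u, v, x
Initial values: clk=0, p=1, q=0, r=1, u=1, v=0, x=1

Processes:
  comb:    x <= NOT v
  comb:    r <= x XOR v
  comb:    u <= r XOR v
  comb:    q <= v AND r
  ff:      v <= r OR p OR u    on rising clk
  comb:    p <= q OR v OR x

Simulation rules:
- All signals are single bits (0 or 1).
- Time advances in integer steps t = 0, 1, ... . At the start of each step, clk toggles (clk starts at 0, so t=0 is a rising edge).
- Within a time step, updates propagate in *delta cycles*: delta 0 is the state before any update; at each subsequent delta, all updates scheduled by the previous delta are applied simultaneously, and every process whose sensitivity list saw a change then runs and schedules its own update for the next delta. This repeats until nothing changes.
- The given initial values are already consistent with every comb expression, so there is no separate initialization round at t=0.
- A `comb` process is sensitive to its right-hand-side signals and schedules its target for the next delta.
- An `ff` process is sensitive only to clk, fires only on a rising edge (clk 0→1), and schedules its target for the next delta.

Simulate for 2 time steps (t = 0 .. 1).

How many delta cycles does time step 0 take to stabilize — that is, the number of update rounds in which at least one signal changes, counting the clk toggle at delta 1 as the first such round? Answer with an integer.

t=0 Δ0: x=1 u=1 r=1 v=0 p=1 q=0 clk=0
  Δ1: clk:0→1
  Δ2: v:0→1
  Δ3: x:1→0, u:1→0, r:1→0, q:0→1
  Δ4: u:0→1, r:0→1, q:1→0
  Δ5: u:1→0, q:0→1
  (5Δ to stable)
t=1 Δ0: x=0 u=0 r=1 v=1 p=1 q=1 clk=1
  Δ1: clk:1→0
  (1Δ to stable)

5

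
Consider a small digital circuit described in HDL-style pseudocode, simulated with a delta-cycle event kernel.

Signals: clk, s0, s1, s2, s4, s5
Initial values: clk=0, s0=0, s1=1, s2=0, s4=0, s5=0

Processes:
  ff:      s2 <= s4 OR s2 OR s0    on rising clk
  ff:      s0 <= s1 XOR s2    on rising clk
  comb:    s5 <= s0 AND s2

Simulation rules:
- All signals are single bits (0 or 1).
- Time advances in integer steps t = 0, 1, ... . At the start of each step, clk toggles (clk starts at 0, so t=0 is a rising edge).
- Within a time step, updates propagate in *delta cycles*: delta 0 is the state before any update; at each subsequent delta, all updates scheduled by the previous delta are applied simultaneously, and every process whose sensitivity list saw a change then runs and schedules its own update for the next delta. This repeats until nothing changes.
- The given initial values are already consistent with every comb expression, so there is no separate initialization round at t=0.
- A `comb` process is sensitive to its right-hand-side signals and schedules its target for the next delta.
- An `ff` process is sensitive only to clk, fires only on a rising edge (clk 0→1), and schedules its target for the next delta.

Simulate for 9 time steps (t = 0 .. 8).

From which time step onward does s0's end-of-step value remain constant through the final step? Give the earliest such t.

[bits: s4,s0,s2,s5,s1,clk]
t=0: Δ0=000010 Δ1=000011 Δ2=010011 | 2Δ
t=1: Δ0=010011 Δ1=010010 | 1Δ
t=2: Δ0=010010 Δ1=010011 Δ2=011011 Δ3=011111 | 3Δ
t=3: Δ0=011111 Δ1=011110 | 1Δ
t=4: Δ0=011110 Δ1=011111 Δ2=001111 Δ3=001011 | 3Δ
t=5: Δ0=001011 Δ1=001010 | 1Δ
t=6: Δ0=001010 Δ1=001011 | 1Δ
t=7: Δ0=001011 Δ1=001010 | 1Δ
t=8: Δ0=001010 Δ1=001011 | 1Δ

4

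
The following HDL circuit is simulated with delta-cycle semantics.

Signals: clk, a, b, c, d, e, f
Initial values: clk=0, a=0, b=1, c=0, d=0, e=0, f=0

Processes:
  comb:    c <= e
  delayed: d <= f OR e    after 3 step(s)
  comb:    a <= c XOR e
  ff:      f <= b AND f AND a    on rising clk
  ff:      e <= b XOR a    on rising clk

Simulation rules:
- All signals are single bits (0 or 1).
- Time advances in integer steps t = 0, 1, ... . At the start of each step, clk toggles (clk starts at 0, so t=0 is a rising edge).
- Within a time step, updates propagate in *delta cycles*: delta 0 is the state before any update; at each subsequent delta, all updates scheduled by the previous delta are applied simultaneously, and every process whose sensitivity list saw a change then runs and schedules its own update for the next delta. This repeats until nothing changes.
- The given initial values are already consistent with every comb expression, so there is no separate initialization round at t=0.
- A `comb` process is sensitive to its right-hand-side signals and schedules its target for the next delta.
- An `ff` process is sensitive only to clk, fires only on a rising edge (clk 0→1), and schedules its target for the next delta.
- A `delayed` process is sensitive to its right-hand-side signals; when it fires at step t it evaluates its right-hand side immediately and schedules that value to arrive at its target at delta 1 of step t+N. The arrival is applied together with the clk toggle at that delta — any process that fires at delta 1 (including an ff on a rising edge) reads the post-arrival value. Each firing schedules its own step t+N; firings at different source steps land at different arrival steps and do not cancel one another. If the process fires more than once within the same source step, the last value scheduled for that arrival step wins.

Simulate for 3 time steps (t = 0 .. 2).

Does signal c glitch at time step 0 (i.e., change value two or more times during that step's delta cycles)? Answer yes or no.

t=0 Δ0: clk=0 f=0 b=1 a=0 e=0 d=0 c=0
  Δ1: clk:0→1
  Δ2: e:0→1
  Δ3: a:0→1, c:0→1
  Δ4: a:1→0
  (4Δ to stable)
t=1 Δ0: clk=1 f=0 b=1 a=0 e=1 d=0 c=1
  Δ1: clk:1→0
  (1Δ to stable)
t=2 Δ0: clk=0 f=0 b=1 a=0 e=1 d=0 c=1
  Δ1: clk:0→1
  (1Δ to stable)

no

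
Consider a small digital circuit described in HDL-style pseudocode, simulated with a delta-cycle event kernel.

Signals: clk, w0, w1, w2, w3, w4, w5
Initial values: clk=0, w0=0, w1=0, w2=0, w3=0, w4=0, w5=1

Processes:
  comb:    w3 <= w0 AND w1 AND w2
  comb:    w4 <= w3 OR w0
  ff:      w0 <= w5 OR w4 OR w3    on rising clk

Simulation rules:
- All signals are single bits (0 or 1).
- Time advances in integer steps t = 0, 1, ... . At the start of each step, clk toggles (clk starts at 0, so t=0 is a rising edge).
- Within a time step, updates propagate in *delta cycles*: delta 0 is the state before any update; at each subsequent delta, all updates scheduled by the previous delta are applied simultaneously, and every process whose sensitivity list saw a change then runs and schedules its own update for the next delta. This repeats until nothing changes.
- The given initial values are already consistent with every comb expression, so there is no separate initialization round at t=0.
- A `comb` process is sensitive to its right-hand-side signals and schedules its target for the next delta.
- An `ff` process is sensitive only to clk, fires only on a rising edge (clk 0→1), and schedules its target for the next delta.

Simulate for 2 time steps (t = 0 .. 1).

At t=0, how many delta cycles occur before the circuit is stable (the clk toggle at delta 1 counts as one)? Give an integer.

3

t0.Δ0 clk=0 w1=0 w4=0 w0=0 w2=0 w5=1 w3=0
t0.Δ1 clk=1 w1=0 w4=0 w0=0 w2=0 w5=1 w3=0
t0.Δ2 clk=1 w1=0 w4=0 w0=1 w2=0 w5=1 w3=0
t0.Δ3 clk=1 w1=0 w4=1 w0=1 w2=0 w5=1 w3=0
t1.Δ0 clk=1 w1=0 w4=1 w0=1 w2=0 w5=1 w3=0
t1.Δ1 clk=0 w1=0 w4=1 w0=1 w2=0 w5=1 w3=0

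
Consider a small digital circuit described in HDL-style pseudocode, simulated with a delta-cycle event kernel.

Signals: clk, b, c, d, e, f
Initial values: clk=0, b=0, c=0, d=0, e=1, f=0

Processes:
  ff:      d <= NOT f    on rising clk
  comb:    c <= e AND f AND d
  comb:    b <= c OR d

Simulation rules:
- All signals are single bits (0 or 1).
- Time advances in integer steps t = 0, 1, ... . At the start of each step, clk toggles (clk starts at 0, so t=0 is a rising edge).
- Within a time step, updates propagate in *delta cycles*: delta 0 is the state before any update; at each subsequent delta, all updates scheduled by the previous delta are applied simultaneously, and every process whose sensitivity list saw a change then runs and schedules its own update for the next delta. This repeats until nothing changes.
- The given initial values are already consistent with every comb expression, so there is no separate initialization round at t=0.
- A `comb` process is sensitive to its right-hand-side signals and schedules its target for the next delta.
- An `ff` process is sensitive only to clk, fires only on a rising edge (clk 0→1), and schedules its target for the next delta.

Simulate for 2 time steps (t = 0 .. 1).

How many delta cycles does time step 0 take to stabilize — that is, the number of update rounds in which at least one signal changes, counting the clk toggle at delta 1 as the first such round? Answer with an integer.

3

t0.Δ0 b=0 c=0 clk=0 d=0 f=0 e=1
t0.Δ1 b=0 c=0 clk=1 d=0 f=0 e=1
t0.Δ2 b=0 c=0 clk=1 d=1 f=0 e=1
t0.Δ3 b=1 c=0 clk=1 d=1 f=0 e=1
t1.Δ0 b=1 c=0 clk=1 d=1 f=0 e=1
t1.Δ1 b=1 c=0 clk=0 d=1 f=0 e=1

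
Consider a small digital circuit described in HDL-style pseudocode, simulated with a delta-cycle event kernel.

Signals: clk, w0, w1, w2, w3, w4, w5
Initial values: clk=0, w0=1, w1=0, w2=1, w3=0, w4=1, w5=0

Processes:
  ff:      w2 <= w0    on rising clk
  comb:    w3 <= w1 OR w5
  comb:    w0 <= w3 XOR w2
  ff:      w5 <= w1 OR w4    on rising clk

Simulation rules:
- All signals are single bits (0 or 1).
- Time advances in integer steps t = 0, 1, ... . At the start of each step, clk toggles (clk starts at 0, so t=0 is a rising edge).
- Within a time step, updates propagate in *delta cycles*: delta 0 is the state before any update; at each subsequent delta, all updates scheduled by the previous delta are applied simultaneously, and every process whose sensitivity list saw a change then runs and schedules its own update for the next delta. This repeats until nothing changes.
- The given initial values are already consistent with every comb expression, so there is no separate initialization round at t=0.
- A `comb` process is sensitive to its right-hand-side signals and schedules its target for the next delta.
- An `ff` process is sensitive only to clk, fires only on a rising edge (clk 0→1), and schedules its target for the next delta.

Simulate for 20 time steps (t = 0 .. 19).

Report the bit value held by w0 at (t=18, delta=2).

t=0 Δ0: w2=1 w4=1 w5=0 w1=0 w0=1 w3=0 clk=0
  Δ1: clk:0→1
  Δ2: w5:0→1
  Δ3: w3:0→1
  Δ4: w0:1→0
  (4Δ to stable)
t=1 Δ0: w2=1 w4=1 w5=1 w1=0 w0=0 w3=1 clk=1
  Δ1: clk:1→0
  (1Δ to stable)
t=2 Δ0: w2=1 w4=1 w5=1 w1=0 w0=0 w3=1 clk=0
  Δ1: clk:0→1
  Δ2: w2:1→0
  Δ3: w0:0→1
  (3Δ to stable)
t=3 Δ0: w2=0 w4=1 w5=1 w1=0 w0=1 w3=1 clk=1
  Δ1: clk:1→0
  (1Δ to stable)
t=4 Δ0: w2=0 w4=1 w5=1 w1=0 w0=1 w3=1 clk=0
  Δ1: clk:0→1
  Δ2: w2:0→1
  Δ3: w0:1→0
  (3Δ to stable)
t=5 Δ0: w2=1 w4=1 w5=1 w1=0 w0=0 w3=1 clk=1
  Δ1: clk:1→0
  (1Δ to stable)
t=6 Δ0: w2=1 w4=1 w5=1 w1=0 w0=0 w3=1 clk=0
  Δ1: clk:0→1
  Δ2: w2:1→0
  Δ3: w0:0→1
  (3Δ to stable)
t=7 Δ0: w2=0 w4=1 w5=1 w1=0 w0=1 w3=1 clk=1
  Δ1: clk:1→0
  (1Δ to stable)
t=8 Δ0: w2=0 w4=1 w5=1 w1=0 w0=1 w3=1 clk=0
  Δ1: clk:0→1
  Δ2: w2:0→1
  Δ3: w0:1→0
  (3Δ to stable)
t=9 Δ0: w2=1 w4=1 w5=1 w1=0 w0=0 w3=1 clk=1
  Δ1: clk:1→0
  (1Δ to stable)
t=10 Δ0: w2=1 w4=1 w5=1 w1=0 w0=0 w3=1 clk=0
  Δ1: clk:0→1
  Δ2: w2:1→0
  Δ3: w0:0→1
  (3Δ to stable)
t=11 Δ0: w2=0 w4=1 w5=1 w1=0 w0=1 w3=1 clk=1
  Δ1: clk:1→0
  (1Δ to stable)
t=12 Δ0: w2=0 w4=1 w5=1 w1=0 w0=1 w3=1 clk=0
  Δ1: clk:0→1
  Δ2: w2:0→1
  Δ3: w0:1→0
  (3Δ to stable)
t=13 Δ0: w2=1 w4=1 w5=1 w1=0 w0=0 w3=1 clk=1
  Δ1: clk:1→0
  (1Δ to stable)
t=14 Δ0: w2=1 w4=1 w5=1 w1=0 w0=0 w3=1 clk=0
  Δ1: clk:0→1
  Δ2: w2:1→0
  Δ3: w0:0→1
  (3Δ to stable)
t=15 Δ0: w2=0 w4=1 w5=1 w1=0 w0=1 w3=1 clk=1
  Δ1: clk:1→0
  (1Δ to stable)
t=16 Δ0: w2=0 w4=1 w5=1 w1=0 w0=1 w3=1 clk=0
  Δ1: clk:0→1
  Δ2: w2:0→1
  Δ3: w0:1→0
  (3Δ to stable)
t=17 Δ0: w2=1 w4=1 w5=1 w1=0 w0=0 w3=1 clk=1
  Δ1: clk:1→0
  (1Δ to stable)
t=18 Δ0: w2=1 w4=1 w5=1 w1=0 w0=0 w3=1 clk=0
  Δ1: clk:0→1
  Δ2: w2:1→0
  Δ3: w0:0→1
  (3Δ to stable)
t=19 Δ0: w2=0 w4=1 w5=1 w1=0 w0=1 w3=1 clk=1
  Δ1: clk:1→0
  (1Δ to stable)

0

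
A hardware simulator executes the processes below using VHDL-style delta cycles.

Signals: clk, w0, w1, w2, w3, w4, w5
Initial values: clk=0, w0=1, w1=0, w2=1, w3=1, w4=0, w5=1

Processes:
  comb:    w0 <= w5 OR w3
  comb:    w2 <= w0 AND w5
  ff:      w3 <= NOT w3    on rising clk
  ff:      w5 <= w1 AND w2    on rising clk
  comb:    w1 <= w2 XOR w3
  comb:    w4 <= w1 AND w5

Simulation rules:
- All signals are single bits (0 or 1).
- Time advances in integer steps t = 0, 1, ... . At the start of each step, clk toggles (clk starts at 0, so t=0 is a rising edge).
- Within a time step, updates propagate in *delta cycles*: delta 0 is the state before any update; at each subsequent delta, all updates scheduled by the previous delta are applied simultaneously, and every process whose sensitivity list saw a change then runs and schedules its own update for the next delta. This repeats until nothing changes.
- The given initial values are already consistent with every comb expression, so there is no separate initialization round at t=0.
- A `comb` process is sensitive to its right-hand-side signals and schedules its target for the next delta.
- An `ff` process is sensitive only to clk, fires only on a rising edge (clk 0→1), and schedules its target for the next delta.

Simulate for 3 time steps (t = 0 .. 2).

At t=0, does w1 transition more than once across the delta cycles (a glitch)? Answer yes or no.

[bits: clk,w4,w3,w1,w5,w2,w0]
t=0: Δ0=0010111 Δ1=1010111 Δ2=1000011 Δ3=1001000 Δ4=1000000 | 4Δ
t=1: Δ0=1000000 Δ1=0000000 | 1Δ
t=2: Δ0=0000000 Δ1=1000000 Δ2=1010000 Δ3=1011001 | 3Δ

yes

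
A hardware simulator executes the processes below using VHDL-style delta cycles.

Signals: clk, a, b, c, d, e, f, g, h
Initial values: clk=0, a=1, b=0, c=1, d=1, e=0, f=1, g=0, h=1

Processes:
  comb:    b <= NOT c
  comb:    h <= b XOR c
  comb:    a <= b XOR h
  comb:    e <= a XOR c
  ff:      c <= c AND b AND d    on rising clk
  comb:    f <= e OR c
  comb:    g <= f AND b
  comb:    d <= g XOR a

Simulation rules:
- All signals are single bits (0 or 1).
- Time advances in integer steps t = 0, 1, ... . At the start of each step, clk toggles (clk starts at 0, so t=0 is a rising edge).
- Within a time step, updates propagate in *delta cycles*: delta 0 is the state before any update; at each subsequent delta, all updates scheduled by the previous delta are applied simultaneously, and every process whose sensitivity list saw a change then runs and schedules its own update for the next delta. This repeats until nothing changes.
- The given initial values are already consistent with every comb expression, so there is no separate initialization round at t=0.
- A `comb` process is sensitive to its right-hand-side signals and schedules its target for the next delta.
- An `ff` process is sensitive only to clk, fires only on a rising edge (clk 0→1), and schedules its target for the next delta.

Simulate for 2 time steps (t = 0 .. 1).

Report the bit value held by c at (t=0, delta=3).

[bits: b,e,clk,d,f,h,c,g,a]
t=0: Δ0=000111101 Δ1=001111101 Δ2=001111001 Δ3=111100001 Δ4=111111001 Δ5=111111010 Δ6=101111010 Δ7=101101010 Δ8=101101000 Δ9=101001000 | 9Δ
t=1: Δ0=101001000 Δ1=100001000 | 1Δ

0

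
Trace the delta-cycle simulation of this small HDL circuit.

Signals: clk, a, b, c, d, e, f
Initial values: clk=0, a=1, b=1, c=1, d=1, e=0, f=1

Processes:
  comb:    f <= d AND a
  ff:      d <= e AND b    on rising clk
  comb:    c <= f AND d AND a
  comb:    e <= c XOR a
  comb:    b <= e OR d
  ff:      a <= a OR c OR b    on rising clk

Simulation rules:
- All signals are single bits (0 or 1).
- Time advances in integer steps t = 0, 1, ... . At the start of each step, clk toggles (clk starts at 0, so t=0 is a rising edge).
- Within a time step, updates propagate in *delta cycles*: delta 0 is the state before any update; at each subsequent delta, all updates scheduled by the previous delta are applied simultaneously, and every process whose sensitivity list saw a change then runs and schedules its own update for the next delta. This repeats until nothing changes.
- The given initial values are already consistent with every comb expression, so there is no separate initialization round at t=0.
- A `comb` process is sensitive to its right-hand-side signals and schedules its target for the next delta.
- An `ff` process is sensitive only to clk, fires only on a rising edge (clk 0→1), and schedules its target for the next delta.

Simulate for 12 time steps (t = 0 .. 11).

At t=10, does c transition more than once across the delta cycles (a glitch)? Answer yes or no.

[bits: f,c,e,d,a,clk,b]
t=0: Δ0=1101101 Δ1=1101111 Δ2=1100111 Δ3=0000110 Δ4=0010110 Δ5=0010111 | 5Δ
t=1: Δ0=0010111 Δ1=0010101 | 1Δ
t=2: Δ0=0010101 Δ1=0010111 Δ2=0011111 Δ3=1011111 Δ4=1111111 Δ5=1101111 | 5Δ
t=3: Δ0=1101111 Δ1=1101101 | 1Δ
t=4: Δ0=1101101 Δ1=1101111 Δ2=1100111 Δ3=0000110 Δ4=0010110 Δ5=0010111 | 5Δ
t=5: Δ0=0010111 Δ1=0010101 | 1Δ
t=6: Δ0=0010101 Δ1=0010111 Δ2=0011111 Δ3=1011111 Δ4=1111111 Δ5=1101111 | 5Δ
t=7: Δ0=1101111 Δ1=1101101 | 1Δ
t=8: Δ0=1101101 Δ1=1101111 Δ2=1100111 Δ3=0000110 Δ4=0010110 Δ5=0010111 | 5Δ
t=9: Δ0=0010111 Δ1=0010101 | 1Δ
t=10: Δ0=0010101 Δ1=0010111 Δ2=0011111 Δ3=1011111 Δ4=1111111 Δ5=1101111 | 5Δ
t=11: Δ0=1101111 Δ1=1101101 | 1Δ

no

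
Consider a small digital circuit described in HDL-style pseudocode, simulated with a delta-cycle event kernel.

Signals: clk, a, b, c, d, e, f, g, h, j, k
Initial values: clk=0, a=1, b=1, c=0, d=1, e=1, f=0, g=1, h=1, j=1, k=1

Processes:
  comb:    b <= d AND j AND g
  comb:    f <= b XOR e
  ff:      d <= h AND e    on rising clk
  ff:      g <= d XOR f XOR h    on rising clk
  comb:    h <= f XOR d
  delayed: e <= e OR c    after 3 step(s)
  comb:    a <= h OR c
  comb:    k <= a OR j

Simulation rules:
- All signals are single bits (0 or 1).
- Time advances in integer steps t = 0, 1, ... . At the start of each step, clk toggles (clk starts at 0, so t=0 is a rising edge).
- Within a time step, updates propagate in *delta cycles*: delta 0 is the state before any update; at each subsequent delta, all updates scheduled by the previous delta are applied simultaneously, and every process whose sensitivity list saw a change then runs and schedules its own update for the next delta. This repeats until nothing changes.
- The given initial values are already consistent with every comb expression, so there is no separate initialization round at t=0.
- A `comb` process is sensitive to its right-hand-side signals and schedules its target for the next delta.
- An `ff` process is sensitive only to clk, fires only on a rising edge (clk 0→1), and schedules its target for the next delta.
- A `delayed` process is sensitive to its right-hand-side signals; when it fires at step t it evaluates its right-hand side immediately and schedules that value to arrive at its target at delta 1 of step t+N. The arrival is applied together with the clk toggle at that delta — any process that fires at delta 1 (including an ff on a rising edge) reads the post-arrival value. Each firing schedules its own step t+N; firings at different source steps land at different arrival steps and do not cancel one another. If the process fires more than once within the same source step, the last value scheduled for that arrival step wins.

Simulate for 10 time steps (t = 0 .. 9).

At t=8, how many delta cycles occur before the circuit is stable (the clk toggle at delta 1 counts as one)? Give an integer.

[bits: f,d,b,h,c,k,a,g,clk,j,e]
t=0: Δ0=01110111011 Δ1=01110111111 Δ2=01110110111 Δ3=01010110111 Δ4=11010110111 Δ5=11000110111 Δ6=11000100111 | 6Δ
t=1: Δ0=11000100111 Δ1=11000100011 | 1Δ
t=2: Δ0=11000100011 Δ1=11000100111 Δ2=10000100111 Δ3=10010100111 Δ4=10010110111 | 4Δ
t=3: Δ0=10010110111 Δ1=10010110011 | 1Δ
t=4: Δ0=10010110011 Δ1=10010110111 Δ2=11010110111 Δ3=11000110111 Δ4=11000100111 | 4Δ
t=5: Δ0=11000100111 Δ1=11000100011 | 1Δ
t=6: Δ0=11000100011 Δ1=11000100111 Δ2=10000100111 Δ3=10010100111 Δ4=10010110111 | 4Δ
t=7: Δ0=10010110111 Δ1=10010110011 | 1Δ
t=8: Δ0=10010110011 Δ1=10010110111 Δ2=11010110111 Δ3=11000110111 Δ4=11000100111 | 4Δ
t=9: Δ0=11000100111 Δ1=11000100011 | 1Δ

4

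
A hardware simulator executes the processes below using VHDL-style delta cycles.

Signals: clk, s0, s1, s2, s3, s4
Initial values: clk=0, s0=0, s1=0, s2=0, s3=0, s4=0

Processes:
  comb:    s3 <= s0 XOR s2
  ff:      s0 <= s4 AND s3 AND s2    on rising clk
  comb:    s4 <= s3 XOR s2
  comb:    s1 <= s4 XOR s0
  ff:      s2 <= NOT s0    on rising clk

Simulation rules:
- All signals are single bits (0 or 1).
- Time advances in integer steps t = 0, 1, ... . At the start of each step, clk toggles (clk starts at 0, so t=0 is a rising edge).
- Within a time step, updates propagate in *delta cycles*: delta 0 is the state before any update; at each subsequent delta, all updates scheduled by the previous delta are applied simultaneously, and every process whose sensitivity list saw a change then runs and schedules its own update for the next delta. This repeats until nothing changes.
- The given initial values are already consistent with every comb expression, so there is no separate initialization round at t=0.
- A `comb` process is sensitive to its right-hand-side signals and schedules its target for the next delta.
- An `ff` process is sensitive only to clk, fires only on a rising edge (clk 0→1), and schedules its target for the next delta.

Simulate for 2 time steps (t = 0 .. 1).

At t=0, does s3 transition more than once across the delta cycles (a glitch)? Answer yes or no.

t=0 Δ0: s2=0 s1=0 s4=0 clk=0 s3=0 s0=0
  Δ1: clk:0→1
  Δ2: s2:0→1
  Δ3: s4:0→1, s3:0→1
  Δ4: s1:0→1, s4:1→0
  Δ5: s1:1→0
  (5Δ to stable)
t=1 Δ0: s2=1 s1=0 s4=0 clk=1 s3=1 s0=0
  Δ1: clk:1→0
  (1Δ to stable)

no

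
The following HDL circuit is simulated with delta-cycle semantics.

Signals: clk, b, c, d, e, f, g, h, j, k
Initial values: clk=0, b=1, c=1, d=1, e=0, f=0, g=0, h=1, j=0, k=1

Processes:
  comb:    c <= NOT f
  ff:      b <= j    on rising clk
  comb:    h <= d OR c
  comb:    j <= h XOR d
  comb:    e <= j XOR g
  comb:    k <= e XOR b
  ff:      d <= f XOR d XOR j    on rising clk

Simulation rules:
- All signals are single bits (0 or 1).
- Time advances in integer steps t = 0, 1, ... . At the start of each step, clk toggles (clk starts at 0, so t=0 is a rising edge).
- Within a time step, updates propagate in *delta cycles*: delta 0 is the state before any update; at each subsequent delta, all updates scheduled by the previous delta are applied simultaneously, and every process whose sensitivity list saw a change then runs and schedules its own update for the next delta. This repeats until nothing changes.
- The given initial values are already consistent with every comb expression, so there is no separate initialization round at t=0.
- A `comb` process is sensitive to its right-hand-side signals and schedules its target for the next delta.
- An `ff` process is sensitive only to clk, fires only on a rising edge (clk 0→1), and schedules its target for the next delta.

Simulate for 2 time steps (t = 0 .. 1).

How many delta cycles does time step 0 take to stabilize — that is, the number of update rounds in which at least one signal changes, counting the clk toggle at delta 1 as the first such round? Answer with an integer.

[bits: j,d,k,b,e,c,h,clk,f,g]
t=0: Δ0=0111011000 Δ1=0111011100 Δ2=0110011100 Δ3=0100011100 | 3Δ
t=1: Δ0=0100011100 Δ1=0100011000 | 1Δ

3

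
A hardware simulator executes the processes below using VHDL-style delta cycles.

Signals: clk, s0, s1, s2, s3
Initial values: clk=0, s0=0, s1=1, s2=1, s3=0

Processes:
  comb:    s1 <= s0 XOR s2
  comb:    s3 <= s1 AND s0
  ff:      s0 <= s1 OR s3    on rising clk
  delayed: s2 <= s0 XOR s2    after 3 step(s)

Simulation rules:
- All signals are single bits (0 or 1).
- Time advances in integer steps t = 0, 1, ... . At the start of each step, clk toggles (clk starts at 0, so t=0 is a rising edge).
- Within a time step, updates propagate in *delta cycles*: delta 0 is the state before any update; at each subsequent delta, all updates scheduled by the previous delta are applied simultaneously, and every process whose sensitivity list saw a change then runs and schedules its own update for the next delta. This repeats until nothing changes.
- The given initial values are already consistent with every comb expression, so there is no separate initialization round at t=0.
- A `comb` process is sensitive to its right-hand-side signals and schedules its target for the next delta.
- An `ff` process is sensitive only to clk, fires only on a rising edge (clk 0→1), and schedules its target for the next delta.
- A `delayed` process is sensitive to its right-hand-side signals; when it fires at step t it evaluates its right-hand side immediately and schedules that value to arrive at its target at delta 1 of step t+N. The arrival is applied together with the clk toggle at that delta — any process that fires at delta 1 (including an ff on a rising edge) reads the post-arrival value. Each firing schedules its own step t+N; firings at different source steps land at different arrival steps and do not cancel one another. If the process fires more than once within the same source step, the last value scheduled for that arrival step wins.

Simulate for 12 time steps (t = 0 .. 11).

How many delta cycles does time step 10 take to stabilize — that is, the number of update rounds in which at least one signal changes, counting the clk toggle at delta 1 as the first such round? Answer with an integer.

t0.Δ0 s3=0 s2=1 s1=1 clk=0 s0=0
t0.Δ1 s3=0 s2=1 s1=1 clk=1 s0=0
t0.Δ2 s3=0 s2=1 s1=1 clk=1 s0=1
t0.Δ3 s3=1 s2=1 s1=0 clk=1 s0=1
t0.Δ4 s3=0 s2=1 s1=0 clk=1 s0=1
t1.Δ0 s3=0 s2=1 s1=0 clk=1 s0=1
t1.Δ1 s3=0 s2=1 s1=0 clk=0 s0=1
t2.Δ0 s3=0 s2=1 s1=0 clk=0 s0=1
t2.Δ1 s3=0 s2=1 s1=0 clk=1 s0=1
t2.Δ2 s3=0 s2=1 s1=0 clk=1 s0=0
t2.Δ3 s3=0 s2=1 s1=1 clk=1 s0=0
t3.Δ0 s3=0 s2=1 s1=1 clk=1 s0=0
t3.Δ1 s3=0 s2=0 s1=1 clk=0 s0=0
t3.Δ2 s3=0 s2=0 s1=0 clk=0 s0=0
t4.Δ0 s3=0 s2=0 s1=0 clk=0 s0=0
t4.Δ1 s3=0 s2=0 s1=0 clk=1 s0=0
t5.Δ0 s3=0 s2=0 s1=0 clk=1 s0=0
t5.Δ1 s3=0 s2=1 s1=0 clk=0 s0=0
t5.Δ2 s3=0 s2=1 s1=1 clk=0 s0=0
t6.Δ0 s3=0 s2=1 s1=1 clk=0 s0=0
t6.Δ1 s3=0 s2=0 s1=1 clk=1 s0=0
t6.Δ2 s3=0 s2=0 s1=0 clk=1 s0=1
t6.Δ3 s3=0 s2=0 s1=1 clk=1 s0=1
t6.Δ4 s3=1 s2=0 s1=1 clk=1 s0=1
t7.Δ0 s3=1 s2=0 s1=1 clk=1 s0=1
t7.Δ1 s3=1 s2=0 s1=1 clk=0 s0=1
t8.Δ0 s3=1 s2=0 s1=1 clk=0 s0=1
t8.Δ1 s3=1 s2=1 s1=1 clk=1 s0=1
t8.Δ2 s3=1 s2=1 s1=0 clk=1 s0=1
t8.Δ3 s3=0 s2=1 s1=0 clk=1 s0=1
t9.Δ0 s3=0 s2=1 s1=0 clk=1 s0=1
t9.Δ1 s3=0 s2=1 s1=0 clk=0 s0=1
t10.Δ0 s3=0 s2=1 s1=0 clk=0 s0=1
t10.Δ1 s3=0 s2=1 s1=0 clk=1 s0=1
t10.Δ2 s3=0 s2=1 s1=0 clk=1 s0=0
t10.Δ3 s3=0 s2=1 s1=1 clk=1 s0=0
t11.Δ0 s3=0 s2=1 s1=1 clk=1 s0=0
t11.Δ1 s3=0 s2=0 s1=1 clk=0 s0=0
t11.Δ2 s3=0 s2=0 s1=0 clk=0 s0=0

3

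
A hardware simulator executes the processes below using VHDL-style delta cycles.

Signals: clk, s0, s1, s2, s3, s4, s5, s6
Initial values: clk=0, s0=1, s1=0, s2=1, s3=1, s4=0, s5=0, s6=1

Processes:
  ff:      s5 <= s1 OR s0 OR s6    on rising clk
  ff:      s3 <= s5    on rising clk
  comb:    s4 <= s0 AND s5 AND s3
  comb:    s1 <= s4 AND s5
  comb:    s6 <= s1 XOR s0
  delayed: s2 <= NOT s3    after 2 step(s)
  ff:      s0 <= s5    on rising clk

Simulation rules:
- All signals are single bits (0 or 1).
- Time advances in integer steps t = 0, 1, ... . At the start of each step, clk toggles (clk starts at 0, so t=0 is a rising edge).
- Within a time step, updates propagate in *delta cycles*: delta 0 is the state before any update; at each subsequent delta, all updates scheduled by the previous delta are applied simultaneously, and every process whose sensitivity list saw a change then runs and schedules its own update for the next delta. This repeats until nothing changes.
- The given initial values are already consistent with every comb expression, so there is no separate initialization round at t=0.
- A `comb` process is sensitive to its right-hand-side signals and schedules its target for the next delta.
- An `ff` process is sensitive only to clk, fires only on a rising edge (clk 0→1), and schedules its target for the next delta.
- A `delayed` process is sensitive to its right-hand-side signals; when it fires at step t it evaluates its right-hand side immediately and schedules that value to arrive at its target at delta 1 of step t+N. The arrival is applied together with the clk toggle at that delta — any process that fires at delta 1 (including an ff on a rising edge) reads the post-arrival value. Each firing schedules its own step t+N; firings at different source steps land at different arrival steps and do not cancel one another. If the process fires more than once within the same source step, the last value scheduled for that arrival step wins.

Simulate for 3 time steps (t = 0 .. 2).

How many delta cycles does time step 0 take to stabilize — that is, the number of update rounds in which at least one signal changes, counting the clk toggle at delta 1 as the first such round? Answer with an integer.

t=0 Δ0: s6=1 s2=1 s5=0 s4=0 clk=0 s1=0 s3=1 s0=1
  Δ1: clk:0→1
  Δ2: s5:0→1, s3:1→0, s0:1→0
  Δ3: s6:1→0
  (3Δ to stable)
t=1 Δ0: s6=0 s2=1 s5=1 s4=0 clk=1 s1=0 s3=0 s0=0
  Δ1: clk:1→0
  (1Δ to stable)
t=2 Δ0: s6=0 s2=1 s5=1 s4=0 clk=0 s1=0 s3=0 s0=0
  Δ1: clk:0→1
  Δ2: s5:1→0, s3:0→1, s0:0→1
  Δ3: s6:0→1
  (3Δ to stable)

3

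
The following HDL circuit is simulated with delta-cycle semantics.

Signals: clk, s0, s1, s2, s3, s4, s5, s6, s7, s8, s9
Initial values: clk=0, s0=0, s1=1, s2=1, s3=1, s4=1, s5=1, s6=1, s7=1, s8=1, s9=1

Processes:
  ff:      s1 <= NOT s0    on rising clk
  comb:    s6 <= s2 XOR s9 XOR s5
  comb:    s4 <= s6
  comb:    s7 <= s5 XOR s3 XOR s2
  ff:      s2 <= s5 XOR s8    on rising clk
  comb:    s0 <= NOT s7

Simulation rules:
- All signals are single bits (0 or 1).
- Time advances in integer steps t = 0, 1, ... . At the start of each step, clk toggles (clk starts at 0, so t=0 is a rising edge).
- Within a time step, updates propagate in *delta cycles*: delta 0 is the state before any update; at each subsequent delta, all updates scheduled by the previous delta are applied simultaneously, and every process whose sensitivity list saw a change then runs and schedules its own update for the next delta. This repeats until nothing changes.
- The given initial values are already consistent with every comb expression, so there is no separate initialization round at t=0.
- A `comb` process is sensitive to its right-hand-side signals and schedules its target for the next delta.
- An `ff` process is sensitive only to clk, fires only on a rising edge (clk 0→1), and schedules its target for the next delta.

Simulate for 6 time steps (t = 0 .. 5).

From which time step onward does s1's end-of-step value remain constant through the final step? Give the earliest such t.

t=0 Δ0: s0=0 s6=1 s9=1 s5=1 s3=1 s1=1 s8=1 s4=1 s7=1 clk=0 s2=1
  Δ1: clk:0→1
  Δ2: s2:1→0
  Δ3: s6:1→0, s7:1→0
  Δ4: s0:0→1, s4:1→0
  (4Δ to stable)
t=1 Δ0: s0=1 s6=0 s9=1 s5=1 s3=1 s1=1 s8=1 s4=0 s7=0 clk=1 s2=0
  Δ1: clk:1→0
  (1Δ to stable)
t=2 Δ0: s0=1 s6=0 s9=1 s5=1 s3=1 s1=1 s8=1 s4=0 s7=0 clk=0 s2=0
  Δ1: clk:0→1
  Δ2: s1:1→0
  (2Δ to stable)
t=3 Δ0: s0=1 s6=0 s9=1 s5=1 s3=1 s1=0 s8=1 s4=0 s7=0 clk=1 s2=0
  Δ1: clk:1→0
  (1Δ to stable)
t=4 Δ0: s0=1 s6=0 s9=1 s5=1 s3=1 s1=0 s8=1 s4=0 s7=0 clk=0 s2=0
  Δ1: clk:0→1
  (1Δ to stable)
t=5 Δ0: s0=1 s6=0 s9=1 s5=1 s3=1 s1=0 s8=1 s4=0 s7=0 clk=1 s2=0
  Δ1: clk:1→0
  (1Δ to stable)

2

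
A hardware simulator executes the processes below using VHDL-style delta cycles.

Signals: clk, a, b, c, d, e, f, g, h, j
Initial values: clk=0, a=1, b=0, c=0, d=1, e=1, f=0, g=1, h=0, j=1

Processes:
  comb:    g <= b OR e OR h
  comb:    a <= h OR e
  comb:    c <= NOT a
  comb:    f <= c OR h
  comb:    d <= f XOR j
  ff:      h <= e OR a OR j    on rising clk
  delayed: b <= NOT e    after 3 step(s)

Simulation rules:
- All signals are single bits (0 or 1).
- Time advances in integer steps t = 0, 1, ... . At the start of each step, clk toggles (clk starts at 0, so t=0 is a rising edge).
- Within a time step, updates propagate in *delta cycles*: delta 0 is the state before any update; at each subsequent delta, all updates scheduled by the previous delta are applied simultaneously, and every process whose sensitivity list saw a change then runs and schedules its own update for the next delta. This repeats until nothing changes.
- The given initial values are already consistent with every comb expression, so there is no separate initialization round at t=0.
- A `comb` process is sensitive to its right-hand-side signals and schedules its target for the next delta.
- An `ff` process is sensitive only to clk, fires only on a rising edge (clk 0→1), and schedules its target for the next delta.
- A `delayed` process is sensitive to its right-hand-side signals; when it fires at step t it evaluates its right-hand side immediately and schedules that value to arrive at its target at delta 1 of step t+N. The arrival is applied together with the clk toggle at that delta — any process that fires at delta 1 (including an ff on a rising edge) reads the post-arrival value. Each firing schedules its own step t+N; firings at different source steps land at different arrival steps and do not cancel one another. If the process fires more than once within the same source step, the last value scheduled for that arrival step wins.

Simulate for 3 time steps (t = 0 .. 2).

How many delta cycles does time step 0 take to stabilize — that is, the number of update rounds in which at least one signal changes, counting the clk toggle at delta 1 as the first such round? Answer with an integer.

t=0 Δ0: f=0 e=1 h=0 clk=0 d=1 a=1 b=0 g=1 j=1 c=0
  Δ1: clk:0→1
  Δ2: h:0→1
  Δ3: f:0→1
  Δ4: d:1→0
  (4Δ to stable)
t=1 Δ0: f=1 e=1 h=1 clk=1 d=0 a=1 b=0 g=1 j=1 c=0
  Δ1: clk:1→0
  (1Δ to stable)
t=2 Δ0: f=1 e=1 h=1 clk=0 d=0 a=1 b=0 g=1 j=1 c=0
  Δ1: clk:0→1
  (1Δ to stable)

4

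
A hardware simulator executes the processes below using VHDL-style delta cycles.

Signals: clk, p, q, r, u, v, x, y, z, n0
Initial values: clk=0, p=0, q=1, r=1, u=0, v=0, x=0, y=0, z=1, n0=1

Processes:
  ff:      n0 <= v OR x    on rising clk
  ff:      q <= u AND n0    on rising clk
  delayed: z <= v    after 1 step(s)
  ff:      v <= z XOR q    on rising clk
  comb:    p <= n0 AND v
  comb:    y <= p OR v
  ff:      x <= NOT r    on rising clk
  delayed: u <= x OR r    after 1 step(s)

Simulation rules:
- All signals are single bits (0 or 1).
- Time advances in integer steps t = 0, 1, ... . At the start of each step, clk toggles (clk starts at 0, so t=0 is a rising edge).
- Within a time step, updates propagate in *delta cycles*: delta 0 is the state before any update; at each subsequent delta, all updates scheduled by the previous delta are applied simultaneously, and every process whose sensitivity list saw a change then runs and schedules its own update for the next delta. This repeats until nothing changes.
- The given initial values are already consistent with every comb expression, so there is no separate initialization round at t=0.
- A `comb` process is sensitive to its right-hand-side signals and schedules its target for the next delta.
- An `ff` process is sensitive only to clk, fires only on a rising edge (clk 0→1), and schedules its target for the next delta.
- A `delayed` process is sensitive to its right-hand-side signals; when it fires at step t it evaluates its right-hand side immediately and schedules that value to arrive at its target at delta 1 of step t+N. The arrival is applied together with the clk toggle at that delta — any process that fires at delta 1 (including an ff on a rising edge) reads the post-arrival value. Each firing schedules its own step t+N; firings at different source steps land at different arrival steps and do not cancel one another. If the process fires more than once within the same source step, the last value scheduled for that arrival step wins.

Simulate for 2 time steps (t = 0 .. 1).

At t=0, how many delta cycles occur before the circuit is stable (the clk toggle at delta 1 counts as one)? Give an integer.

2

[bits: clk,x,z,r,v,q,p,u,n0,y]
t=0: Δ0=0011010010 Δ1=1011010010 Δ2=1011000000 | 2Δ
t=1: Δ0=1011000000 Δ1=0011000000 | 1Δ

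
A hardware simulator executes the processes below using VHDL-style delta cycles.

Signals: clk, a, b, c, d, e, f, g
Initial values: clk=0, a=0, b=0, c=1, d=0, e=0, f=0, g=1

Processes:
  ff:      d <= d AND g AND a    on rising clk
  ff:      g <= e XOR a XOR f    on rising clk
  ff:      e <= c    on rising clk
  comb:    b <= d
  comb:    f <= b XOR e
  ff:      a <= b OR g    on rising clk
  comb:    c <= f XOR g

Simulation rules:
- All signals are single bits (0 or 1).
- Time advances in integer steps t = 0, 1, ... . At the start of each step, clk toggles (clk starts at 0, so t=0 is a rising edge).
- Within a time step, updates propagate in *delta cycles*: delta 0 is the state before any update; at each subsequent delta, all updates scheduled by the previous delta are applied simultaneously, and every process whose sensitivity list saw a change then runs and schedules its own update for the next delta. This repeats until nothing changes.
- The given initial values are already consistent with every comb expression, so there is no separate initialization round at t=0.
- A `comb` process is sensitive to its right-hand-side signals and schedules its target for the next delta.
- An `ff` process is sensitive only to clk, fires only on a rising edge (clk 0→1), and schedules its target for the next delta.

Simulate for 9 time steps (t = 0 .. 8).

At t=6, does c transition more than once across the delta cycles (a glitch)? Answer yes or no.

[bits: d,e,a,f,g,b,clk,c]
t=0: Δ0=00001001 Δ1=00001011 Δ2=01100011 Δ3=01110010 Δ4=01110011 | 4Δ
t=1: Δ0=01110011 Δ1=01110001 | 1Δ
t=2: Δ0=01110001 Δ1=01110011 Δ2=01011011 Δ3=01011010 | 3Δ
t=3: Δ0=01011010 Δ1=01011000 | 1Δ
t=4: Δ0=01011000 Δ1=01011010 Δ2=00110010 Δ3=00100011 Δ4=00100010 | 4Δ
t=5: Δ0=00100010 Δ1=00100000 | 1Δ
t=6: Δ0=00100000 Δ1=00100010 Δ2=00001010 Δ3=00001011 | 3Δ
t=7: Δ0=00001011 Δ1=00001001 | 1Δ
t=8: Δ0=00001001 Δ1=00001011 Δ2=01100011 Δ3=01110010 Δ4=01110011 | 4Δ

no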